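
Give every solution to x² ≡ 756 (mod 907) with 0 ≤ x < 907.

Since 907 ≡ 3 (mod 4), a square root of 756 is 756^((907+1)/4) = 756^227 mod 907.
Repeated squaring: 756^2≡126, 756^4≡457, 756^8≡239, 756^16≡887, 756^32≡400, 756^64≡368, 756^128≡281 (mod 907).
756^227 = 756^(128+64+32+2+1) ≡ 556 (mod 907).
Check: 556² = 309136 ≡ 756 (mod 907). The two roots are 351 and 556.

351, 556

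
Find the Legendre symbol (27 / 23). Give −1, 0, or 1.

1

First reduce: 27 ≡ 4 (mod 23).
Pull out 2^2: since 23 ≡ 7 (mod 8), (2/23) = +1, so (2/23)^2 = +1.
Reached (1/23) = 1. Collecting the sign flips along the way, the symbol is +1.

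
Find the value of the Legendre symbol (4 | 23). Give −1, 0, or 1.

1

Pull out 2^2: since 23 ≡ 7 (mod 8), (2/23) = +1, so (2/23)^2 = +1.
Reached (1/23) = 1. Collecting the sign flips along the way, the symbol is +1.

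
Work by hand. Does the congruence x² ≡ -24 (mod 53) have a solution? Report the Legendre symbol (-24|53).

First reduce: -24 ≡ 29 (mod 53).
Reciprocity: 29 ≡ 1 and 53 ≡ 1 (mod 4), so (29/53) = +(53/29).
Reduce top mod 29: now compute (24/29).
Pull out 2^3: since 29 ≡ 5 (mod 8), (2/29) = -1, so (2/29)^3 = -1.
Reciprocity: 3 ≡ 3 and 29 ≡ 1 (mod 4), so (3/29) = +(29/3).
Reduce top mod 3: now compute (2/3).
Pull out 2: since 3 ≡ 3 (mod 8), (2/3) = -1.
Reached (1/3) = 1. Collecting the sign flips along the way, the symbol is +1.

1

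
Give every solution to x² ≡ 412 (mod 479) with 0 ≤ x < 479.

Since 479 ≡ 3 (mod 4), a square root of 412 is 412^((479+1)/4) = 412^120 mod 479.
Repeated squaring: 412^2≡178, 412^4≡70, 412^8≡110, 412^16≡125, 412^32≡297, 412^64≡73 (mod 479).
412^120 = 412^(64+32+16+8) ≡ 436 (mod 479).
Check: 436² = 190096 ≡ 412 (mod 479). The two roots are 43 and 436.

43, 436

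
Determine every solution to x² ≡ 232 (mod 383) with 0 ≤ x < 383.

Since 383 ≡ 3 (mod 4), a square root of 232 is 232^((383+1)/4) = 232^96 mod 383.
Repeated squaring: 232^2≡204, 232^4≡252, 232^8≡309, 232^16≡114, 232^32≡357, 232^64≡293 (mod 383).
232^96 = 232^(64+32) ≡ 42 (mod 383).
Check: 42² = 1764 ≡ 232 (mod 383). The two roots are 42 and 341.

42, 341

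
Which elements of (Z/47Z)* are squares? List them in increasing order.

Square k = 1,…,23 (k and 47−k give the same square):
1²=1, 2²=4, 3²=9, 4²=16, 5²=25, 6²=36, 7²≡2, 8²≡17, 9²≡34, 10²≡6, 11²≡27, 12²≡3, 13²≡28, 14²≡8, 15²≡37, 16²≡21, 17²≡7, 18²≡42, 19²≡32, 20²≡24, 21²≡18, 22²≡14, 23²≡12 (mod 47).
So the quadratic residues mod 47 are {1, 2, 3, 4, 6, 7, 8, 9, 12, 14, 16, 17, 18, 21, 24, 25, 27, 28, 32, 34, 36, 37, 42}.

1 2 3 4 6 7 8 9 12 14 16 17 18 21 24 25 27 28 32 34 36 37 42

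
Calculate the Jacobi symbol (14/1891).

Pull out 2: since 1891 ≡ 3 (mod 8), (2/1891) = -1.
Reciprocity: 7 ≡ 3 and 1891 ≡ 3 (mod 4), so (7/1891) = −(1891/7).
Reduce top mod 7: now compute (1/7).
Reached (1/7) = 1. Collecting the sign flips along the way, the symbol is +1.

1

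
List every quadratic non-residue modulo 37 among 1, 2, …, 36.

Square k = 1,…,18 (k and 37−k give the same square):
1²=1, 2²=4, 3²=9, 4²=16, 5²=25, 6²=36, 7²≡12, 8²≡27, 9²≡7, 10²≡26, 11²≡10, 12²≡33, 13²≡21, 14²≡11, 15²≡3, 16²≡34, 17²≡30, 18²≡28 (mod 37).
The residues are {1, 3, 4, 7, 9, 10, 11, 12, 16, 21, 25, 26, 27, 28, 30, 33, 34, 36}; the non-residues are the remaining 18 nonzero classes.

2 5 6 8 13 14 15 17 18 19 20 22 23 24 29 31 32 35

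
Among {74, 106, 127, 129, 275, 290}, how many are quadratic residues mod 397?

5

(74/397) = -1 → non-residue.
(106/397) = +1 → QR.
(127/397) = +1 → QR.
(129/397) = +1 → QR.
(275/397) = +1 → QR.
(290/397) = +1 → QR.
Total quadratic residues among the 6: 5.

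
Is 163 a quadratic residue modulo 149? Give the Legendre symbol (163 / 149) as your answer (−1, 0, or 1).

-1

First reduce: 163 ≡ 14 (mod 149).
Pull out 2: since 149 ≡ 5 (mod 8), (2/149) = -1.
Reciprocity: 7 ≡ 3 and 149 ≡ 1 (mod 4), so (7/149) = +(149/7).
Reduce top mod 7: now compute (2/7).
Pull out 2: since 7 ≡ 7 (mod 8), (2/7) = +1.
Reached (1/7) = 1. Collecting the sign flips along the way, the symbol is -1.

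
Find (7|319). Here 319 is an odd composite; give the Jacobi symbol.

Reciprocity: 7 ≡ 3 and 319 ≡ 3 (mod 4), so (7/319) = −(319/7).
Reduce top mod 7: now compute (4/7).
Pull out 2^2: since 7 ≡ 7 (mod 8), (2/7) = +1, so (2/7)^2 = +1.
Reached (1/7) = 1. Collecting the sign flips along the way, the symbol is -1.

-1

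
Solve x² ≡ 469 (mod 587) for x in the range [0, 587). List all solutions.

90, 497

Since 587 ≡ 3 (mod 4), a square root of 469 is 469^((587+1)/4) = 469^147 mod 587.
Repeated squaring: 469^2≡423, 469^4≡481, 469^8≡83, 469^16≡432, 469^32≡545, 469^64≡3, 469^128≡9 (mod 587).
469^147 = 469^(128+16+2+1) ≡ 90 (mod 587).
Check: 90² = 8100 ≡ 469 (mod 587). The two roots are 90 and 497.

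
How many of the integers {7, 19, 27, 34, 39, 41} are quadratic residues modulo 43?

(7/43) = -1 → non-residue.
(19/43) = -1 → non-residue.
(27/43) = -1 → non-residue.
(34/43) = -1 → non-residue.
(39/43) = -1 → non-residue.
(41/43) = +1 → QR.
Total quadratic residues among the 6: 1.

1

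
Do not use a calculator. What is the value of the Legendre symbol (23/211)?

-1

Euler's criterion: (23/211) ≡ 23^105 (mod 211).
23^2 ≡ 107 (mod 211)
23^4 ≡ 55 (mod 211)
23^8 ≡ 71 (mod 211)
23^16 ≡ 188 (mod 211)
23^32 ≡ 107 (mod 211)
23^64 ≡ 55 (mod 211)
23^105 = 23^(64+32+8+1) ≡ 210 (mod 211).
Result is 210 ≡ −1, so (23/211) = −1.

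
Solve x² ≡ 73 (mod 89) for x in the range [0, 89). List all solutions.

89 ≡ 1 (mod 4), so we find a root by search.
Trying successive values, 42² = 1764 ≡ 73 (mod 89). The other root is 89 − 42 = 47.

42, 47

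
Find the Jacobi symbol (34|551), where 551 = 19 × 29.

Pull out 2: since 551 ≡ 7 (mod 8), (2/551) = +1.
Reciprocity: 17 ≡ 1 and 551 ≡ 3 (mod 4), so (17/551) = +(551/17).
Reduce top mod 17: now compute (7/17).
Reciprocity: 7 ≡ 3 and 17 ≡ 1 (mod 4), so (7/17) = +(17/7).
Reduce top mod 7: now compute (3/7).
Reciprocity: 3 ≡ 3 and 7 ≡ 3 (mod 4), so (3/7) = −(7/3).
Reduce top mod 3: now compute (1/3).
Reached (1/3) = 1. Collecting the sign flips along the way, the symbol is -1.

-1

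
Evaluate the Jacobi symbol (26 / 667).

-1

Pull out 2: since 667 ≡ 3 (mod 8), (2/667) = -1.
Reciprocity: 13 ≡ 1 and 667 ≡ 3 (mod 4), so (13/667) = +(667/13).
Reduce top mod 13: now compute (4/13).
Pull out 2^2: since 13 ≡ 5 (mod 8), (2/13) = -1, so (2/13)^2 = +1.
Reached (1/13) = 1. Collecting the sign flips along the way, the symbol is -1.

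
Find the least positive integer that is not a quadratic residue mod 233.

(2/233) = +1, so 2 is a residue.
(3/233) = −1, so 3 is the smallest positive non-residue mod 233.

3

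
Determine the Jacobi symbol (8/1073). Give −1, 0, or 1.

1

Pull out 2^3: since 1073 ≡ 1 (mod 8), (2/1073) = +1, so (2/1073)^3 = +1.
Reached (1/1073) = 1. Collecting the sign flips along the way, the symbol is +1.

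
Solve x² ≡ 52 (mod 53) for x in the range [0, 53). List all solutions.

23, 30

53 ≡ 1 (mod 4), so we find a root by search.
Trying successive values, 23² = 529 ≡ 52 (mod 53). The other root is 53 − 23 = 30.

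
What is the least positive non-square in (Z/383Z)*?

5

(2/383) = +1, so 2 is a residue.
(3/383) = +1, so 3 is a residue.
(4/383) = +1, so 4 is a residue.
(5/383) = −1, so 5 is the smallest positive non-residue mod 383.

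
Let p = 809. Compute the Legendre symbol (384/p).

-1

Euler's criterion: (384/809) ≡ 384^404 (mod 809).
384^2 ≡ 218 (mod 809)
384^4 ≡ 602 (mod 809)
384^8 ≡ 781 (mod 809)
384^16 ≡ 784 (mod 809)
384^32 ≡ 625 (mod 809)
384^64 ≡ 687 (mod 809)
384^128 ≡ 322 (mod 809)
384^256 ≡ 132 (mod 809)
384^404 = 384^(256+128+16+4) ≡ 808 (mod 809).
Result is 808 ≡ −1, so (384/809) = −1.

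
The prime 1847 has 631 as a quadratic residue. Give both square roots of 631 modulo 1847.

Since 1847 ≡ 3 (mod 4), a square root of 631 is 631^((1847+1)/4) = 631^462 mod 1847.
Repeated squaring: 631^2≡1056, 631^4≡1395, 631^8≡1134, 631^16≡444, 631^32≡1354, 631^64≡1092, 631^128≡1149, 631^256≡1443 (mod 1847).
631^462 = 631^(256+128+64+8+4+2) ≡ 768 (mod 1847).
Check: 768² = 589824 ≡ 631 (mod 1847). The two roots are 768 and 1079.

768, 1079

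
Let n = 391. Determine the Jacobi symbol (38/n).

Pull out 2: since 391 ≡ 7 (mod 8), (2/391) = +1.
Reciprocity: 19 ≡ 3 and 391 ≡ 3 (mod 4), so (19/391) = −(391/19).
Reduce top mod 19: now compute (11/19).
Reciprocity: 11 ≡ 3 and 19 ≡ 3 (mod 4), so (11/19) = −(19/11).
Reduce top mod 11: now compute (8/11).
Pull out 2^3: since 11 ≡ 3 (mod 8), (2/11) = -1, so (2/11)^3 = -1.
Reached (1/11) = 1. Collecting the sign flips along the way, the symbol is -1.

-1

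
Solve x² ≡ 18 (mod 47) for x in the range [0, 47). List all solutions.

21, 26

Since 47 ≡ 3 (mod 4), a square root of 18 is 18^((47+1)/4) = 18^12 mod 47.
Repeated squaring: 18^2≡42, 18^4≡25, 18^8≡14 (mod 47).
18^12 = 18^(8+4) ≡ 21 (mod 47).
Check: 21² = 441 ≡ 18 (mod 47). The two roots are 21 and 26.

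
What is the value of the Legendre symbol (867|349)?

Euler's criterion: (867/349) ≡ 169^174 (mod 349).
169^2 ≡ 292 (mod 349)
169^4 ≡ 108 (mod 349)
169^8 ≡ 147 (mod 349)
169^16 ≡ 320 (mod 349)
169^32 ≡ 143 (mod 349)
169^64 ≡ 207 (mod 349)
169^128 ≡ 271 (mod 349)
169^174 = 169^(128+32+8+4+2) ≡ 1 (mod 349).
Result is 1, so (867/349) = 1.

1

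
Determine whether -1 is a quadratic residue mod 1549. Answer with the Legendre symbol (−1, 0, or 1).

1

First reduce: -1 ≡ 1548 (mod 1549).
Pull out 2^2: since 1549 ≡ 5 (mod 8), (2/1549) = -1, so (2/1549)^2 = +1.
Reciprocity: 387 ≡ 3 and 1549 ≡ 1 (mod 4), so (387/1549) = +(1549/387).
Reduce top mod 387: now compute (1/387).
Reached (1/387) = 1. Collecting the sign flips along the way, the symbol is +1.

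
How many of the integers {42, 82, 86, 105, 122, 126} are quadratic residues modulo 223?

4

(42/223) = -1 → non-residue.
(82/223) = +1 → QR.
(86/223) = +1 → QR.
(105/223) = +1 → QR.
(122/223) = -1 → non-residue.
(126/223) = +1 → QR.
Total quadratic residues among the 6: 4.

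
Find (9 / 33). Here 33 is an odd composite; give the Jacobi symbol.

Reciprocity: 9 ≡ 1 and 33 ≡ 1 (mod 4), so (9/33) = +(33/9).
Reduce top mod 9: now compute (6/9).
Pull out 2: since 9 ≡ 1 (mod 8), (2/9) = +1.
Reciprocity: 3 ≡ 3 and 9 ≡ 1 (mod 4), so (3/9) = +(9/3).
Reduce top mod 3: now compute (0/3).
Top reduces to 0: gcd > 1, so the symbol is 0.

0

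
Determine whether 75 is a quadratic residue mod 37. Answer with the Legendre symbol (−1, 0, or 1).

1

Euler's criterion: (75/37) ≡ 1^18 (mod 37).
1^2 ≡ 1 (mod 37)
1^4 ≡ 1 (mod 37)
1^8 ≡ 1 (mod 37)
1^16 ≡ 1 (mod 37)
1^18 = 1^(16+2) ≡ 1 (mod 37).
Result is 1, so (75/37) = 1.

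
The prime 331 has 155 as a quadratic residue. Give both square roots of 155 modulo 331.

Since 331 ≡ 3 (mod 4), a square root of 155 is 155^((331+1)/4) = 155^83 mod 331.
Repeated squaring: 155^2≡193, 155^4≡177, 155^8≡215, 155^16≡216, 155^32≡316, 155^64≡225 (mod 331).
155^83 = 155^(64+16+2+1) ≡ 157 (mod 331).
Check: 157² = 24649 ≡ 155 (mod 331). The two roots are 157 and 174.

157, 174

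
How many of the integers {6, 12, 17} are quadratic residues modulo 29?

(6/29) = +1 → QR.
(12/29) = -1 → non-residue.
(17/29) = -1 → non-residue.
Total quadratic residues among the 3: 1.

1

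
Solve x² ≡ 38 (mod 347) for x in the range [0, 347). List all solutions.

142, 205

Since 347 ≡ 3 (mod 4), a square root of 38 is 38^((347+1)/4) = 38^87 mod 347.
Repeated squaring: 38^2≡56, 38^4≡13, 38^8≡169, 38^16≡107, 38^32≡345, 38^64≡4 (mod 347).
38^87 = 38^(64+16+4+2+1) ≡ 205 (mod 347).
Check: 205² = 42025 ≡ 38 (mod 347). The two roots are 142 and 205.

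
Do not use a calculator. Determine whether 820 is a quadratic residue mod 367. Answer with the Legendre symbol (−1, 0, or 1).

-1

First reduce: 820 ≡ 86 (mod 367).
Pull out 2: since 367 ≡ 7 (mod 8), (2/367) = +1.
Reciprocity: 43 ≡ 3 and 367 ≡ 3 (mod 4), so (43/367) = −(367/43).
Reduce top mod 43: now compute (23/43).
Reciprocity: 23 ≡ 3 and 43 ≡ 3 (mod 4), so (23/43) = −(43/23).
Reduce top mod 23: now compute (20/23).
Pull out 2^2: since 23 ≡ 7 (mod 8), (2/23) = +1, so (2/23)^2 = +1.
Reciprocity: 5 ≡ 1 and 23 ≡ 3 (mod 4), so (5/23) = +(23/5).
Reduce top mod 5: now compute (3/5).
Reciprocity: 3 ≡ 3 and 5 ≡ 1 (mod 4), so (3/5) = +(5/3).
Reduce top mod 3: now compute (2/3).
Pull out 2: since 3 ≡ 3 (mod 8), (2/3) = -1.
Reached (1/3) = 1. Collecting the sign flips along the way, the symbol is -1.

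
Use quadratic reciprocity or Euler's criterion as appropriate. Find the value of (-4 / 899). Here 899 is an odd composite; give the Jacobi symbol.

-1

First reduce: -4 ≡ 895 (mod 899).
Reciprocity: 895 ≡ 3 and 899 ≡ 3 (mod 4), so (895/899) = −(899/895).
Reduce top mod 895: now compute (4/895).
Pull out 2^2: since 895 ≡ 7 (mod 8), (2/895) = +1, so (2/895)^2 = +1.
Reached (1/895) = 1. Collecting the sign flips along the way, the symbol is -1.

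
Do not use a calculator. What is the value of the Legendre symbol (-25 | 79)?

First reduce: -25 ≡ 54 (mod 79).
Pull out 2: since 79 ≡ 7 (mod 8), (2/79) = +1.
Reciprocity: 27 ≡ 3 and 79 ≡ 3 (mod 4), so (27/79) = −(79/27).
Reduce top mod 27: now compute (25/27).
Reciprocity: 25 ≡ 1 and 27 ≡ 3 (mod 4), so (25/27) = +(27/25).
Reduce top mod 25: now compute (2/25).
Pull out 2: since 25 ≡ 1 (mod 8), (2/25) = +1.
Reached (1/25) = 1. Collecting the sign flips along the way, the symbol is -1.

-1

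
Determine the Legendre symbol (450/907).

-1

Euler's criterion: (450/907) ≡ 450^453 (mod 907).
450^2 ≡ 239 (mod 907)
450^4 ≡ 887 (mod 907)
450^8 ≡ 400 (mod 907)
450^16 ≡ 368 (mod 907)
450^32 ≡ 281 (mod 907)
450^64 ≡ 52 (mod 907)
450^128 ≡ 890 (mod 907)
450^256 ≡ 289 (mod 907)
450^453 = 450^(256+128+64+4+1) ≡ 906 (mod 907).
Result is 906 ≡ −1, so (450/907) = −1.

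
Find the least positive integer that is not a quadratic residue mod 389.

2

(2/389) = −1, so 2 is the smallest positive non-residue mod 389.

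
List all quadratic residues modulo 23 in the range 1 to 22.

Square k = 1,…,11 (k and 23−k give the same square):
1²=1, 2²=4, 3²=9, 4²=16, 5²≡2, 6²≡13, 7²≡3, 8²≡18, 9²≡12, 10²≡8, 11²≡6 (mod 23).
So the quadratic residues mod 23 are {1, 2, 3, 4, 6, 8, 9, 12, 13, 16, 18}.

1 2 3 4 6 8 9 12 13 16 18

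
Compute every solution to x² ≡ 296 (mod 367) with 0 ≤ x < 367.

42, 325

Since 367 ≡ 3 (mod 4), a square root of 296 is 296^((367+1)/4) = 296^92 mod 367.
Repeated squaring: 296^2≡270, 296^4≡234, 296^8≡73, 296^16≡191, 296^32≡148, 296^64≡251 (mod 367).
296^92 = 296^(64+16+8+4) ≡ 325 (mod 367).
Check: 325² = 105625 ≡ 296 (mod 367). The two roots are 42 and 325.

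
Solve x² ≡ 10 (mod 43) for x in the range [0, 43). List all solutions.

15, 28

Since 43 ≡ 3 (mod 4), a square root of 10 is 10^((43+1)/4) = 10^11 mod 43.
Repeated squaring: 10^2≡14, 10^4≡24, 10^8≡17 (mod 43).
10^11 = 10^(8+2+1) ≡ 15 (mod 43).
Check: 15² = 225 ≡ 10 (mod 43). The two roots are 15 and 28.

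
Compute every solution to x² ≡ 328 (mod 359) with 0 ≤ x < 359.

Since 359 ≡ 3 (mod 4), a square root of 328 is 328^((359+1)/4) = 328^90 mod 359.
Repeated squaring: 328^2≡243, 328^4≡173, 328^8≡132, 328^16≡192, 328^32≡246, 328^64≡204 (mod 359).
328^90 = 328^(64+16+8+2) ≡ 317 (mod 359).
Check: 317² = 100489 ≡ 328 (mod 359). The two roots are 42 and 317.

42, 317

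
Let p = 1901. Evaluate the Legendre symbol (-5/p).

1

First reduce: -5 ≡ 1896 (mod 1901).
Pull out 2^3: since 1901 ≡ 5 (mod 8), (2/1901) = -1, so (2/1901)^3 = -1.
Reciprocity: 237 ≡ 1 and 1901 ≡ 1 (mod 4), so (237/1901) = +(1901/237).
Reduce top mod 237: now compute (5/237).
Reciprocity: 5 ≡ 1 and 237 ≡ 1 (mod 4), so (5/237) = +(237/5).
Reduce top mod 5: now compute (2/5).
Pull out 2: since 5 ≡ 5 (mod 8), (2/5) = -1.
Reached (1/5) = 1. Collecting the sign flips along the way, the symbol is +1.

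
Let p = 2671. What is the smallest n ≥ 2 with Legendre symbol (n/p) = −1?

3

(2/2671) = +1, so 2 is a residue.
(3/2671) = −1, so 3 is the smallest positive non-residue mod 2671.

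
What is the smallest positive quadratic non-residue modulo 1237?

(2/1237) = −1, so 2 is the smallest positive non-residue mod 1237.

2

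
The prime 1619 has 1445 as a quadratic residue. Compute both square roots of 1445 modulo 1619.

Since 1619 ≡ 3 (mod 4), a square root of 1445 is 1445^((1619+1)/4) = 1445^405 mod 1619.
Repeated squaring: 1445^2≡1134, 1445^4≡470, 1445^8≡716, 1445^16≡1052, 1445^32≡927, 1445^64≡1259, 1445^128≡80, 1445^256≡1543 (mod 1619).
1445^405 = 1445^(256+128+16+4+1) ≡ 89 (mod 1619).
Check: 89² = 7921 ≡ 1445 (mod 1619). The two roots are 89 and 1530.

89, 1530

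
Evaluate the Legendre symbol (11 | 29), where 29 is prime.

Reciprocity: 11 ≡ 3 and 29 ≡ 1 (mod 4), so (11/29) = +(29/11).
Reduce top mod 11: now compute (7/11).
Reciprocity: 7 ≡ 3 and 11 ≡ 3 (mod 4), so (7/11) = −(11/7).
Reduce top mod 7: now compute (4/7).
Pull out 2^2: since 7 ≡ 7 (mod 8), (2/7) = +1, so (2/7)^2 = +1.
Reached (1/7) = 1. Collecting the sign flips along the way, the symbol is -1.

-1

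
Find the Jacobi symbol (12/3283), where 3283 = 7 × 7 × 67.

Pull out 2^2: since 3283 ≡ 3 (mod 8), (2/3283) = -1, so (2/3283)^2 = +1.
Reciprocity: 3 ≡ 3 and 3283 ≡ 3 (mod 4), so (3/3283) = −(3283/3).
Reduce top mod 3: now compute (1/3).
Reached (1/3) = 1. Collecting the sign flips along the way, the symbol is -1.

-1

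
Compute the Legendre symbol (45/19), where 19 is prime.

First reduce: 45 ≡ 7 (mod 19).
Reciprocity: 7 ≡ 3 and 19 ≡ 3 (mod 4), so (7/19) = −(19/7).
Reduce top mod 7: now compute (5/7).
Reciprocity: 5 ≡ 1 and 7 ≡ 3 (mod 4), so (5/7) = +(7/5).
Reduce top mod 5: now compute (2/5).
Pull out 2: since 5 ≡ 5 (mod 8), (2/5) = -1.
Reached (1/5) = 1. Collecting the sign flips along the way, the symbol is +1.

1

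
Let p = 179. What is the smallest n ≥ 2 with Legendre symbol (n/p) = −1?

2

(2/179) = −1, so 2 is the smallest positive non-residue mod 179.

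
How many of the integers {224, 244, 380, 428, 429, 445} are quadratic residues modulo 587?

2

(224/587) = -1 → non-residue.
(244/587) = -1 → non-residue.
(380/587) = +1 → QR.
(428/587) = -1 → non-residue.
(429/587) = +1 → QR.
(445/587) = -1 → non-residue.
Total quadratic residues among the 6: 2.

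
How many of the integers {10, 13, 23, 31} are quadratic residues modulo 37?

1

(10/37) = +1 → QR.
(13/37) = -1 → non-residue.
(23/37) = -1 → non-residue.
(31/37) = -1 → non-residue.
Total quadratic residues among the 4: 1.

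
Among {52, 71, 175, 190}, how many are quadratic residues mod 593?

(52/593) = -1 → non-residue.
(71/593) = +1 → QR.
(175/593) = -1 → non-residue.
(190/593) = -1 → non-residue.
Total quadratic residues among the 4: 1.

1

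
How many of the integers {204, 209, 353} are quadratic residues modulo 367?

(204/367) = +1 → QR.
(209/367) = +1 → QR.
(353/367) = -1 → non-residue.
Total quadratic residues among the 3: 2.

2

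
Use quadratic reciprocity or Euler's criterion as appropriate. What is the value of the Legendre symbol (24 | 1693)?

-1

Pull out 2^3: since 1693 ≡ 5 (mod 8), (2/1693) = -1, so (2/1693)^3 = -1.
Reciprocity: 3 ≡ 3 and 1693 ≡ 1 (mod 4), so (3/1693) = +(1693/3).
Reduce top mod 3: now compute (1/3).
Reached (1/3) = 1. Collecting the sign flips along the way, the symbol is -1.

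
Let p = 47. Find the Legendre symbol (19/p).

Reciprocity: 19 ≡ 3 and 47 ≡ 3 (mod 4), so (19/47) = −(47/19).
Reduce top mod 19: now compute (9/19).
Reciprocity: 9 ≡ 1 and 19 ≡ 3 (mod 4), so (9/19) = +(19/9).
Reduce top mod 9: now compute (1/9).
Reached (1/9) = 1. Collecting the sign flips along the way, the symbol is -1.

-1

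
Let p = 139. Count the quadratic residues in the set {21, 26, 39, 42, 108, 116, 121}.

(21/139) = -1 → non-residue.
(26/139) = -1 → non-residue.
(39/139) = -1 → non-residue.
(42/139) = +1 → QR.
(108/139) = -1 → non-residue.
(116/139) = +1 → QR.
(121/139) = +1 → QR.
Total quadratic residues among the 7: 3.

3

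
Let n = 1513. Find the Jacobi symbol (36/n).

1

Pull out 2^2: since 1513 ≡ 1 (mod 8), (2/1513) = +1, so (2/1513)^2 = +1.
Reciprocity: 9 ≡ 1 and 1513 ≡ 1 (mod 4), so (9/1513) = +(1513/9).
Reduce top mod 9: now compute (1/9).
Reached (1/9) = 1. Collecting the sign flips along the way, the symbol is +1.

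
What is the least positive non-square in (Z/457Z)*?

(2/457) = +1, so 2 is a residue.
(3/457) = +1, so 3 is a residue.
(4/457) = +1, so 4 is a residue.
(5/457) = −1, so 5 is the smallest positive non-residue mod 457.

5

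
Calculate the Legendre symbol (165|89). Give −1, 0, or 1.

-1

First reduce: 165 ≡ 76 (mod 89).
Pull out 2^2: since 89 ≡ 1 (mod 8), (2/89) = +1, so (2/89)^2 = +1.
Reciprocity: 19 ≡ 3 and 89 ≡ 1 (mod 4), so (19/89) = +(89/19).
Reduce top mod 19: now compute (13/19).
Reciprocity: 13 ≡ 1 and 19 ≡ 3 (mod 4), so (13/19) = +(19/13).
Reduce top mod 13: now compute (6/13).
Pull out 2: since 13 ≡ 5 (mod 8), (2/13) = -1.
Reciprocity: 3 ≡ 3 and 13 ≡ 1 (mod 4), so (3/13) = +(13/3).
Reduce top mod 3: now compute (1/3).
Reached (1/3) = 1. Collecting the sign flips along the way, the symbol is -1.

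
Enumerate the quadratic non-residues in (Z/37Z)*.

2,5,6,8,13,14,15,17,18,19,20,22,23,24,29,31,32,35

Square k = 1,…,18 (k and 37−k give the same square):
1²=1, 2²=4, 3²=9, 4²=16, 5²=25, 6²=36, 7²≡12, 8²≡27, 9²≡7, 10²≡26, 11²≡10, 12²≡33, 13²≡21, 14²≡11, 15²≡3, 16²≡34, 17²≡30, 18²≡28 (mod 37).
The residues are {1, 3, 4, 7, 9, 10, 11, 12, 16, 21, 25, 26, 27, 28, 30, 33, 34, 36}; the non-residues are the remaining 18 nonzero classes.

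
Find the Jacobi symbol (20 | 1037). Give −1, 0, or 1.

Pull out 2^2: since 1037 ≡ 5 (mod 8), (2/1037) = -1, so (2/1037)^2 = +1.
Reciprocity: 5 ≡ 1 and 1037 ≡ 1 (mod 4), so (5/1037) = +(1037/5).
Reduce top mod 5: now compute (2/5).
Pull out 2: since 5 ≡ 5 (mod 8), (2/5) = -1.
Reached (1/5) = 1. Collecting the sign flips along the way, the symbol is -1.

-1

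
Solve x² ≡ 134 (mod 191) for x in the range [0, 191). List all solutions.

Since 191 ≡ 3 (mod 4), a square root of 134 is 134^((191+1)/4) = 134^48 mod 191.
Repeated squaring: 134^2≡2, 134^4≡4, 134^8≡16, 134^16≡65, 134^32≡23 (mod 191).
134^48 = 134^(32+16) ≡ 158 (mod 191).
Check: 158² = 24964 ≡ 134 (mod 191). The two roots are 33 and 158.

33, 158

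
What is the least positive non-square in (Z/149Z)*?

(2/149) = −1, so 2 is the smallest positive non-residue mod 149.

2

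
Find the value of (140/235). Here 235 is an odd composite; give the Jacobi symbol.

Pull out 2^2: since 235 ≡ 3 (mod 8), (2/235) = -1, so (2/235)^2 = +1.
Reciprocity: 35 ≡ 3 and 235 ≡ 3 (mod 4), so (35/235) = −(235/35).
Reduce top mod 35: now compute (25/35).
Reciprocity: 25 ≡ 1 and 35 ≡ 3 (mod 4), so (25/35) = +(35/25).
Reduce top mod 25: now compute (10/25).
Pull out 2: since 25 ≡ 1 (mod 8), (2/25) = +1.
Reciprocity: 5 ≡ 1 and 25 ≡ 1 (mod 4), so (5/25) = +(25/5).
Reduce top mod 5: now compute (0/5).
Top reduces to 0: gcd > 1, so the symbol is 0.

0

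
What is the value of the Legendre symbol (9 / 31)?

1

Reciprocity: 9 ≡ 1 and 31 ≡ 3 (mod 4), so (9/31) = +(31/9).
Reduce top mod 9: now compute (4/9).
Pull out 2^2: since 9 ≡ 1 (mod 8), (2/9) = +1, so (2/9)^2 = +1.
Reached (1/9) = 1. Collecting the sign flips along the way, the symbol is +1.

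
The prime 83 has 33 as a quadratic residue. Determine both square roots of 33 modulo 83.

Since 83 ≡ 3 (mod 4), a square root of 33 is 33^((83+1)/4) = 33^21 mod 83.
Repeated squaring: 33^2≡10, 33^4≡17, 33^8≡40, 33^16≡23 (mod 83).
33^21 = 33^(16+4+1) ≡ 38 (mod 83).
Check: 38² = 1444 ≡ 33 (mod 83). The two roots are 38 and 45.

38, 45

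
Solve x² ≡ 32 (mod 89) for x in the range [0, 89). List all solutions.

11, 78

89 ≡ 1 (mod 4), so we find a root by search.
Trying successive values, 11² = 121 ≡ 32 (mod 89). The other root is 89 − 11 = 78.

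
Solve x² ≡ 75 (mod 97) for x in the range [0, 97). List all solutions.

47, 50

97 ≡ 1 (mod 4), so we find a root by search.
Trying successive values, 47² = 2209 ≡ 75 (mod 97). The other root is 97 − 47 = 50.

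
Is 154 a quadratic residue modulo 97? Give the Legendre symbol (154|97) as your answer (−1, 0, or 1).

-1

First reduce: 154 ≡ 57 (mod 97).
Reciprocity: 57 ≡ 1 and 97 ≡ 1 (mod 4), so (57/97) = +(97/57).
Reduce top mod 57: now compute (40/57).
Pull out 2^3: since 57 ≡ 1 (mod 8), (2/57) = +1, so (2/57)^3 = +1.
Reciprocity: 5 ≡ 1 and 57 ≡ 1 (mod 4), so (5/57) = +(57/5).
Reduce top mod 5: now compute (2/5).
Pull out 2: since 5 ≡ 5 (mod 8), (2/5) = -1.
Reached (1/5) = 1. Collecting the sign flips along the way, the symbol is -1.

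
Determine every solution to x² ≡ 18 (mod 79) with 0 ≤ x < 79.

Since 79 ≡ 3 (mod 4), a square root of 18 is 18^((79+1)/4) = 18^20 mod 79.
Repeated squaring: 18^2≡8, 18^4≡64, 18^8≡67, 18^16≡65 (mod 79).
18^20 = 18^(16+4) ≡ 52 (mod 79).
Check: 52² = 2704 ≡ 18 (mod 79). The two roots are 27 and 52.

27, 52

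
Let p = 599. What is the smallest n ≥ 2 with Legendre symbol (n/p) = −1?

(2/599) = +1, so 2 is a residue.
(3/599) = +1, so 3 is a residue.
(4/599) = +1, so 4 is a residue.
(5/599) = +1, so 5 is a residue.
(6/599) = +1, so 6 is a residue.
(7/599) = −1, so 7 is the smallest positive non-residue mod 599.

7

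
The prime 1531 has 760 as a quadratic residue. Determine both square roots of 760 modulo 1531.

Since 1531 ≡ 3 (mod 4), a square root of 760 is 760^((1531+1)/4) = 760^383 mod 1531.
Repeated squaring: 760^2≡413, 760^4≡628, 760^8≡917, 760^16≡370, 760^32≡641, 760^64≡573, 760^128≡695, 760^256≡760 (mod 1531).
760^383 = 760^(256+64+32+16+8+4+2+1) ≡ 695 (mod 1531).
Check: 695² = 483025 ≡ 760 (mod 1531). The two roots are 695 and 836.

695, 836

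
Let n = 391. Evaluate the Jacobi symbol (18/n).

1

Pull out 2: since 391 ≡ 7 (mod 8), (2/391) = +1.
Reciprocity: 9 ≡ 1 and 391 ≡ 3 (mod 4), so (9/391) = +(391/9).
Reduce top mod 9: now compute (4/9).
Pull out 2^2: since 9 ≡ 1 (mod 8), (2/9) = +1, so (2/9)^2 = +1.
Reached (1/9) = 1. Collecting the sign flips along the way, the symbol is +1.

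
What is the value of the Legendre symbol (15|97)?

Reciprocity: 15 ≡ 3 and 97 ≡ 1 (mod 4), so (15/97) = +(97/15).
Reduce top mod 15: now compute (7/15).
Reciprocity: 7 ≡ 3 and 15 ≡ 3 (mod 4), so (7/15) = −(15/7).
Reduce top mod 7: now compute (1/7).
Reached (1/7) = 1. Collecting the sign flips along the way, the symbol is -1.

-1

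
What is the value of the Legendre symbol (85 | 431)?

Reciprocity: 85 ≡ 1 and 431 ≡ 3 (mod 4), so (85/431) = +(431/85).
Reduce top mod 85: now compute (6/85).
Pull out 2: since 85 ≡ 5 (mod 8), (2/85) = -1.
Reciprocity: 3 ≡ 3 and 85 ≡ 1 (mod 4), so (3/85) = +(85/3).
Reduce top mod 3: now compute (1/3).
Reached (1/3) = 1. Collecting the sign flips along the way, the symbol is -1.

-1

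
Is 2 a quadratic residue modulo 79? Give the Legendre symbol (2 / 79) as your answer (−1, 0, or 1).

Euler's criterion: (2/79) ≡ 2^39 (mod 79).
2^2 ≡ 4 (mod 79)
2^4 ≡ 16 (mod 79)
2^8 ≡ 19 (mod 79)
2^16 ≡ 45 (mod 79)
2^32 ≡ 50 (mod 79)
2^39 = 2^(32+4+2+1) ≡ 1 (mod 79).
Result is 1, so (2/79) = 1.

1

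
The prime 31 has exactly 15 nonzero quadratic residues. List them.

Square k = 1,…,15 (k and 31−k give the same square):
1²=1, 2²=4, 3²=9, 4²=16, 5²=25, 6²≡5, 7²≡18, 8²≡2, 9²≡19, 10²≡7, 11²≡28, 12²≡20, 13²≡14, 14²≡10, 15²≡8 (mod 31).
So the quadratic residues mod 31 are {1, 2, 4, 5, 7, 8, 9, 10, 14, 16, 18, 19, 20, 25, 28}.

1,2,4,5,7,8,9,10,14,16,18,19,20,25,28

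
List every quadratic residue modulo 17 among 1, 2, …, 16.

Square k = 1,…,8 (k and 17−k give the same square):
1²=1, 2²=4, 3²=9, 4²=16, 5²≡8, 6²≡2, 7²≡15, 8²≡13 (mod 17).
So the quadratic residues mod 17 are {1, 2, 4, 8, 9, 13, 15, 16}.

1, 2, 4, 8, 9, 13, 15, 16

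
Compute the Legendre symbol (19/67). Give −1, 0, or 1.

Euler's criterion: (19/67) ≡ 19^33 (mod 67).
19^2 ≡ 26 (mod 67)
19^4 ≡ 6 (mod 67)
19^8 ≡ 36 (mod 67)
19^16 ≡ 23 (mod 67)
19^32 ≡ 60 (mod 67)
19^33 = 19^(32+1) ≡ 1 (mod 67).
Result is 1, so (19/67) = 1.

1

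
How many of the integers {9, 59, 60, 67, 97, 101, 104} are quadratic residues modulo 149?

3

(9/149) = +1 → QR.
(59/149) = -1 → non-residue.
(60/149) = -1 → non-residue.
(67/149) = +1 → QR.
(97/149) = -1 → non-residue.
(101/149) = -1 → non-residue.
(104/149) = +1 → QR.
Total quadratic residues among the 7: 3.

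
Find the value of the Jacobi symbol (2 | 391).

Pull out 2: since 391 ≡ 7 (mod 8), (2/391) = +1.
Reached (1/391) = 1. Collecting the sign flips along the way, the symbol is +1.

1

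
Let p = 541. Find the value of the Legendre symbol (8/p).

Euler's criterion: (8/541) ≡ 8^270 (mod 541).
8^2 ≡ 64 (mod 541)
8^4 ≡ 309 (mod 541)
8^8 ≡ 265 (mod 541)
8^16 ≡ 436 (mod 541)
8^32 ≡ 205 (mod 541)
8^64 ≡ 368 (mod 541)
8^128 ≡ 174 (mod 541)
8^256 ≡ 521 (mod 541)
8^270 = 8^(256+8+4+2) ≡ 540 (mod 541).
Result is 540 ≡ −1, so (8/541) = −1.

-1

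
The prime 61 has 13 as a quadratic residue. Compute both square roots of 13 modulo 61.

61 ≡ 1 (mod 4), so we find a root by search.
Trying successive values, 14² = 196 ≡ 13 (mod 61). The other root is 61 − 14 = 47.

14, 47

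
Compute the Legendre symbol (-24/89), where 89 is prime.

First reduce: -24 ≡ 65 (mod 89).
Reciprocity: 65 ≡ 1 and 89 ≡ 1 (mod 4), so (65/89) = +(89/65).
Reduce top mod 65: now compute (24/65).
Pull out 2^3: since 65 ≡ 1 (mod 8), (2/65) = +1, so (2/65)^3 = +1.
Reciprocity: 3 ≡ 3 and 65 ≡ 1 (mod 4), so (3/65) = +(65/3).
Reduce top mod 3: now compute (2/3).
Pull out 2: since 3 ≡ 3 (mod 8), (2/3) = -1.
Reached (1/3) = 1. Collecting the sign flips along the way, the symbol is -1.

-1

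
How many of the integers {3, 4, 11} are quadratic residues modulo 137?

2

(3/137) = -1 → non-residue.
(4/137) = +1 → QR.
(11/137) = +1 → QR.
Total quadratic residues among the 3: 2.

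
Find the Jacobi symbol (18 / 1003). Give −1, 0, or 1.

-1

Pull out 2: since 1003 ≡ 3 (mod 8), (2/1003) = -1.
Reciprocity: 9 ≡ 1 and 1003 ≡ 3 (mod 4), so (9/1003) = +(1003/9).
Reduce top mod 9: now compute (4/9).
Pull out 2^2: since 9 ≡ 1 (mod 8), (2/9) = +1, so (2/9)^2 = +1.
Reached (1/9) = 1. Collecting the sign flips along the way, the symbol is -1.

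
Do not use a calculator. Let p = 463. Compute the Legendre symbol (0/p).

0

Top reduces to 0: gcd > 1, so the symbol is 0.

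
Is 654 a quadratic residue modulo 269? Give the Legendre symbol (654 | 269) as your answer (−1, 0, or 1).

-1

First reduce: 654 ≡ 116 (mod 269).
Pull out 2^2: since 269 ≡ 5 (mod 8), (2/269) = -1, so (2/269)^2 = +1.
Reciprocity: 29 ≡ 1 and 269 ≡ 1 (mod 4), so (29/269) = +(269/29).
Reduce top mod 29: now compute (8/29).
Pull out 2^3: since 29 ≡ 5 (mod 8), (2/29) = -1, so (2/29)^3 = -1.
Reached (1/29) = 1. Collecting the sign flips along the way, the symbol is -1.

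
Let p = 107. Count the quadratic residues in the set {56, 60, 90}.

(56/107) = +1 → QR.
(60/107) = -1 → non-residue.
(90/107) = +1 → QR.
Total quadratic residues among the 3: 2.

2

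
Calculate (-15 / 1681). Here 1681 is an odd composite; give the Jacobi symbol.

1

First reduce: -15 ≡ 1666 (mod 1681).
Pull out 2: since 1681 ≡ 1 (mod 8), (2/1681) = +1.
Reciprocity: 833 ≡ 1 and 1681 ≡ 1 (mod 4), so (833/1681) = +(1681/833).
Reduce top mod 833: now compute (15/833).
Reciprocity: 15 ≡ 3 and 833 ≡ 1 (mod 4), so (15/833) = +(833/15).
Reduce top mod 15: now compute (8/15).
Pull out 2^3: since 15 ≡ 7 (mod 8), (2/15) = +1, so (2/15)^3 = +1.
Reached (1/15) = 1. Collecting the sign flips along the way, the symbol is +1.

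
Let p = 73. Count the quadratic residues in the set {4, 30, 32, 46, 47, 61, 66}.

(4/73) = +1 → QR.
(30/73) = -1 → non-residue.
(32/73) = +1 → QR.
(46/73) = +1 → QR.
(47/73) = -1 → non-residue.
(61/73) = +1 → QR.
(66/73) = -1 → non-residue.
Total quadratic residues among the 7: 4.

4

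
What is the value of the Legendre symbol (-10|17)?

Euler's criterion: (-10/17) ≡ 7^8 (mod 17).
7^2 ≡ 15 (mod 17)
7^4 ≡ 4 (mod 17)
7^8 ≡ 16 (mod 17)
7^8 = 7^(8) ≡ 16 (mod 17).
Result is 16 ≡ −1, so (-10/17) = −1.

-1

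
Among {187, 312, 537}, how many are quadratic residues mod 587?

2

(187/587) = -1 → non-residue.
(312/587) = +1 → QR.
(537/587) = +1 → QR.
Total quadratic residues among the 3: 2.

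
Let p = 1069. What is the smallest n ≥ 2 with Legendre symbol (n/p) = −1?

(2/1069) = −1, so 2 is the smallest positive non-residue mod 1069.

2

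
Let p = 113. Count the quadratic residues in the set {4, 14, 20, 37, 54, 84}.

2

(4/113) = +1 → QR.
(14/113) = +1 → QR.
(20/113) = -1 → non-residue.
(37/113) = -1 → non-residue.
(54/113) = -1 → non-residue.
(84/113) = -1 → non-residue.
Total quadratic residues among the 6: 2.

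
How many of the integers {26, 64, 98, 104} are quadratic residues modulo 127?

4

(26/127) = +1 → QR.
(64/127) = +1 → QR.
(98/127) = +1 → QR.
(104/127) = +1 → QR.
Total quadratic residues among the 4: 4.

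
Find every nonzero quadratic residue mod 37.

Square k = 1,…,18 (k and 37−k give the same square):
1²=1, 2²=4, 3²=9, 4²=16, 5²=25, 6²=36, 7²≡12, 8²≡27, 9²≡7, 10²≡26, 11²≡10, 12²≡33, 13²≡21, 14²≡11, 15²≡3, 16²≡34, 17²≡30, 18²≡28 (mod 37).
So the quadratic residues mod 37 are {1, 3, 4, 7, 9, 10, 11, 12, 16, 21, 25, 26, 27, 28, 30, 33, 34, 36}.

1,3,4,7,9,10,11,12,16,21,25,26,27,28,30,33,34,36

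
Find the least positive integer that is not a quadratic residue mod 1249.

(2/1249) = +1, so 2 is a residue.
(3/1249) = +1, so 3 is a residue.
(4/1249) = +1, so 4 is a residue.
(5/1249) = +1, so 5 is a residue.
(6/1249) = +1, so 6 is a residue.
(7/1249) = −1, so 7 is the smallest positive non-residue mod 1249.

7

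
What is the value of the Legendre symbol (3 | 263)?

Reciprocity: 3 ≡ 3 and 263 ≡ 3 (mod 4), so (3/263) = −(263/3).
Reduce top mod 3: now compute (2/3).
Pull out 2: since 3 ≡ 3 (mod 8), (2/3) = -1.
Reached (1/3) = 1. Collecting the sign flips along the way, the symbol is +1.

1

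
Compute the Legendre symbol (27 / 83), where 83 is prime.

Euler's criterion: (27/83) ≡ 27^41 (mod 83).
27^2 ≡ 65 (mod 83)
27^4 ≡ 75 (mod 83)
27^8 ≡ 64 (mod 83)
27^16 ≡ 29 (mod 83)
27^32 ≡ 11 (mod 83)
27^41 = 27^(32+8+1) ≡ 1 (mod 83).
Result is 1, so (27/83) = 1.

1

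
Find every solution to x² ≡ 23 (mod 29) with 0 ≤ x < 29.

29 ≡ 1 (mod 4), so we find a root by search.
Trying successive values, 9² = 81 ≡ 23 (mod 29). The other root is 29 − 9 = 20.

9, 20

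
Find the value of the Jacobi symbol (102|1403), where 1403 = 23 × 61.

Pull out 2: since 1403 ≡ 3 (mod 8), (2/1403) = -1.
Reciprocity: 51 ≡ 3 and 1403 ≡ 3 (mod 4), so (51/1403) = −(1403/51).
Reduce top mod 51: now compute (26/51).
Pull out 2: since 51 ≡ 3 (mod 8), (2/51) = -1.
Reciprocity: 13 ≡ 1 and 51 ≡ 3 (mod 4), so (13/51) = +(51/13).
Reduce top mod 13: now compute (12/13).
Pull out 2^2: since 13 ≡ 5 (mod 8), (2/13) = -1, so (2/13)^2 = +1.
Reciprocity: 3 ≡ 3 and 13 ≡ 1 (mod 4), so (3/13) = +(13/3).
Reduce top mod 3: now compute (1/3).
Reached (1/3) = 1. Collecting the sign flips along the way, the symbol is -1.

-1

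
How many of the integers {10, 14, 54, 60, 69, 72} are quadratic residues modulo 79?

(10/79) = +1 → QR.
(14/79) = -1 → non-residue.
(54/79) = -1 → non-residue.
(60/79) = -1 → non-residue.
(69/79) = -1 → non-residue.
(72/79) = +1 → QR.
Total quadratic residues among the 6: 2.

2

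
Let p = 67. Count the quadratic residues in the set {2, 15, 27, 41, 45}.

1

(2/67) = -1 → non-residue.
(15/67) = +1 → QR.
(27/67) = -1 → non-residue.
(41/67) = -1 → non-residue.
(45/67) = -1 → non-residue.
Total quadratic residues among the 5: 1.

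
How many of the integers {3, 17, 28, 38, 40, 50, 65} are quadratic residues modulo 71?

(3/71) = +1 → QR.
(17/71) = -1 → non-residue.
(28/71) = -1 → non-residue.
(38/71) = +1 → QR.
(40/71) = +1 → QR.
(50/71) = +1 → QR.
(65/71) = -1 → non-residue.
Total quadratic residues among the 7: 4.

4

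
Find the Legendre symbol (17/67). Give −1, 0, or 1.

Reciprocity: 17 ≡ 1 and 67 ≡ 3 (mod 4), so (17/67) = +(67/17).
Reduce top mod 17: now compute (16/17).
Pull out 2^4: since 17 ≡ 1 (mod 8), (2/17) = +1, so (2/17)^4 = +1.
Reached (1/17) = 1. Collecting the sign flips along the way, the symbol is +1.

1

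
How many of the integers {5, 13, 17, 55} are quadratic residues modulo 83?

(5/83) = -1 → non-residue.
(13/83) = -1 → non-residue.
(17/83) = +1 → QR.
(55/83) = -1 → non-residue.
Total quadratic residues among the 4: 1.

1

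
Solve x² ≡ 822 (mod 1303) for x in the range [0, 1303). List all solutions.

547, 756

Since 1303 ≡ 3 (mod 4), a square root of 822 is 822^((1303+1)/4) = 822^326 mod 1303.
Repeated squaring: 822^2≡730, 822^4≡1276, 822^8≡729, 822^16≡1120, 822^32≡914, 822^64≡173, 822^128≡1263, 822^256≡297 (mod 1303).
822^326 = 822^(256+64+4+2) ≡ 756 (mod 1303).
Check: 756² = 571536 ≡ 822 (mod 1303). The two roots are 547 and 756.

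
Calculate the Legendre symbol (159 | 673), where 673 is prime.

Euler's criterion: (159/673) ≡ 159^336 (mod 673).
159^2 ≡ 380 (mod 673)
159^4 ≡ 378 (mod 673)
159^8 ≡ 208 (mod 673)
159^16 ≡ 192 (mod 673)
159^32 ≡ 522 (mod 673)
159^64 ≡ 592 (mod 673)
159^128 ≡ 504 (mod 673)
159^256 ≡ 295 (mod 673)
159^336 = 159^(256+64+16) ≡ 1 (mod 673).
Result is 1, so (159/673) = 1.

1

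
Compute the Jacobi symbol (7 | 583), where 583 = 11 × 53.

Reciprocity: 7 ≡ 3 and 583 ≡ 3 (mod 4), so (7/583) = −(583/7).
Reduce top mod 7: now compute (2/7).
Pull out 2: since 7 ≡ 7 (mod 8), (2/7) = +1.
Reached (1/7) = 1. Collecting the sign flips along the way, the symbol is -1.

-1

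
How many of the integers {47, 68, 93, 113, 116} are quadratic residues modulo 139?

(47/139) = +1 → QR.
(68/139) = -1 → non-residue.
(93/139) = -1 → non-residue.
(113/139) = +1 → QR.
(116/139) = +1 → QR.
Total quadratic residues among the 5: 3.

3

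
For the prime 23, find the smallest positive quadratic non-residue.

5

(2/23) = +1, so 2 is a residue.
(3/23) = +1, so 3 is a residue.
(4/23) = +1, so 4 is a residue.
(5/23) = −1, so 5 is the smallest positive non-residue mod 23.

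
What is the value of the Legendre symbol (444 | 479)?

-1

Euler's criterion: (444/479) ≡ 444^239 (mod 479).
444^2 ≡ 267 (mod 479)
444^4 ≡ 397 (mod 479)
444^8 ≡ 18 (mod 479)
444^16 ≡ 324 (mod 479)
444^32 ≡ 75 (mod 479)
444^64 ≡ 356 (mod 479)
444^128 ≡ 280 (mod 479)
444^239 = 444^(128+64+32+8+4+2+1) ≡ 478 (mod 479).
Result is 478 ≡ −1, so (444/479) = −1.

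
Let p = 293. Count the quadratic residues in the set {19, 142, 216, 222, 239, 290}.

3

(19/293) = -1 → non-residue.
(142/293) = -1 → non-residue.
(216/293) = +1 → QR.
(222/293) = +1 → QR.
(239/293) = +1 → QR.
(290/293) = -1 → non-residue.
Total quadratic residues among the 6: 3.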